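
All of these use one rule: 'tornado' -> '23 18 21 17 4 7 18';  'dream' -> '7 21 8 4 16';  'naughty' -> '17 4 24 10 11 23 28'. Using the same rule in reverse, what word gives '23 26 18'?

two

Each letter is replaced by its alphabet position (a=1..z=26) + 3.
Undoing it on 23 26 18: 23→(23−3)÷1=20=t, 26→(26−3)÷1=23=w, 18→(18−3)÷1=15=o.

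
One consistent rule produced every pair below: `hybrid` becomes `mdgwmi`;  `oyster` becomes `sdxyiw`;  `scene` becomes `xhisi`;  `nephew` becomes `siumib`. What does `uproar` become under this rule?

Two shifts are in play — +4 for a/e/i/o/u, +5 for every other letter.
On uproar: u(vowel)+4=y, p(cons)+5=u, r(cons)+5=w, o(vowel)+4=s, a(vowel)+4=e, r(cons)+5=w.

yuwsew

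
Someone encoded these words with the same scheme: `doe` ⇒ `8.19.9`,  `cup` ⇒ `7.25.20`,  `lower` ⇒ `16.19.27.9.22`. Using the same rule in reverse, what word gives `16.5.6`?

lab

d is letter #4 and maps to 8: an offset of 4. The number is (letter's place in the alphabet, a=1) + 4.
Undoing it on 16.5.6: 16→(16−4)÷1=12=l, 5→(5−4)÷1=1=a, 6→(6−4)÷1=2=b.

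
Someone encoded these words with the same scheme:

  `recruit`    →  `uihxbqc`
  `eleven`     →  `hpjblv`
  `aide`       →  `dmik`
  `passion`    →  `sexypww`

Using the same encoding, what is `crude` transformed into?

In recruit: r→u is +3, e→i is +4, c→h is +5, r→x is +6 — the shift increases by 1 each position. The shift increases by 1 at each position, starting from +3: 3, 4, 5, ….
Applying it to crude: c+3=f, r+4=v, u+5=z, d+6=j, e+7=l.

fvzjl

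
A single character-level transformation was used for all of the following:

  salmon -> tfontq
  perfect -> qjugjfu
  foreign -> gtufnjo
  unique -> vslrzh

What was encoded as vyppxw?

utmost

It's a Vigenère-style cipher with numeric key [1,5,3]: position i shifts by key[i mod 3].
Undoing it on vyppxw: v−1=u, y−5=t, p−3=m, p−1=o, x−5=s, w−3=t.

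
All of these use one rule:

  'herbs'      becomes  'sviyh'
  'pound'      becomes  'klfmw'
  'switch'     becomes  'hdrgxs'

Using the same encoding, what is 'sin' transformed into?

Each pair mirrors across the alphabet (h↔s, e↔v, r↔i): positions sum to 25. Letters are reflected about the middle of the alphabet (position → 25−position): Atbash.
Applying it to sin: s↔h, i↔r, n↔m.

hrm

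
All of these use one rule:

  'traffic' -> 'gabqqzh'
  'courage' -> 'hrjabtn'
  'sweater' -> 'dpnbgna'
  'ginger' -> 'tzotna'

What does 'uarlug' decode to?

prompt

This is an affine cipher: with a=0,…,z=25, each position x becomes (3x+1) mod 26.
Decoding uarlug: u(20)→9·(20−1)≡15=p; a(0)→9·(0−1)≡17=r; r(17)→9·(17−1)≡14=o; l(11)→9·(11−1)≡12=m; u(20)→9·(20−1)≡15=p; g(6)→9·(6−1)≡19=t (all mod 26).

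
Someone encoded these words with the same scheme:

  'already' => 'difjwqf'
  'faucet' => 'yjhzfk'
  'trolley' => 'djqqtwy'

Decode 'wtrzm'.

humor

The output letters match the input read backwards, each shifted +5: already reversed is ydaerla. Two steps: reverse the string, then apply a Caesar shift of +5.
Undoing it on wtrzm: shift back: w−5=r, t−5=o, r−5=m, z−5=u, m−5=h → romuh; then reverse → humor.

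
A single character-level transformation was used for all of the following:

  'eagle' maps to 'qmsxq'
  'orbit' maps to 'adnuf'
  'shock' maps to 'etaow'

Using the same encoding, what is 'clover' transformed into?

oxahqd

Compare letters: e→q is +12, a→m is +12, g→s is +12 — a constant shift. It's a constant shift of +12 (ROT12).
For clover: c+12=o, l+12=x, o+12=a, v+12=h, e+12=q, r+12=d.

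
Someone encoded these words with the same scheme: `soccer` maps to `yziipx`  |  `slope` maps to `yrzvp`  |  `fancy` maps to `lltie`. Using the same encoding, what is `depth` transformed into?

The shift depends on letter class: consonant s→y is +6, but vowel o→z is +11. Two shifts are in play — +11 for a/e/i/o/u, +6 for every other letter.
Applying it to depth: d(cons)+6=j, e(vowel)+11=p, p(cons)+6=v, t(cons)+6=z, h(cons)+6=n.

jpvzn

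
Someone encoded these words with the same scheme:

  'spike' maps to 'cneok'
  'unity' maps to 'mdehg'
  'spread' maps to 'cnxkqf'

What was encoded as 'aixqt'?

s(18)→c(2) and p(15)→n(13) fit y≡5x+16 (mod 26); the inverse of 5 mod 26 is 21. Each letter's alphabet position (a=0..z=25) is mapped through 5·x+16 mod 26 — an affine cipher.
Undoing it on aixqt: a(0)→21·(0−16)≡2=c; i(8)→21·(8−16)≡14=o; x(23)→21·(23−16)≡17=r; q(16)→21·(16−16)≡0=a; t(19)→21·(19−16)≡11=l (all mod 26).

coral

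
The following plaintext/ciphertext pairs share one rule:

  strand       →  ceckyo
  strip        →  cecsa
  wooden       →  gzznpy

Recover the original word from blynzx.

random

A repeating key of period 3 is used — shifts +10, +11, +11 over and over.
Undoing it on blynzx: b−10=r, l−11=a, y−11=n, n−10=d, z−11=o, x−11=m.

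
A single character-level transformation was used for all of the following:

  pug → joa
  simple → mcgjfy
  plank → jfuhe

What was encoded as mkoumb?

Compare letters: p→j is +20, u→o is +20, g→a is +20 — a constant shift. Each letter is shifted forward by 20 in the alphabet (a Caesar shift of +20).
Reversing it on mkoumb: m−20=s, k−20=q, o−20=u, u−20=a, m−20=s, b−20=h.

squash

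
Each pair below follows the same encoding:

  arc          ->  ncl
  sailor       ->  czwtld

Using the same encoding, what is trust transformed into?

The output letters match the input read backwards, each shifted +11: arc reversed is cra. The word is reversed, then every letter is shifted forward by 11.
Applying it to trust: reverse → tsurt; then shift: t+11=e, s+11=d, u+11=f, r+11=c, t+11=e.

edfce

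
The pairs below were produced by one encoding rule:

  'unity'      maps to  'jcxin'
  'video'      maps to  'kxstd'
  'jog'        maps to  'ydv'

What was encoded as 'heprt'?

space

Compare letters: u→j is +15, n→c is +15, i→x is +15 — a constant shift. It's a constant shift of +15 (ROT15).
Reversing it on heprt: h−15=s, e−15=p, p−15=a, r−15=c, t−15=e.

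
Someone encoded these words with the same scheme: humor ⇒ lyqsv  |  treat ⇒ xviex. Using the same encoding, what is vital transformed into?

Compare letters: h→l is +4, u→y is +4, m→q is +4 — a constant shift. Every letter moves 4 places later in the alphabet, wrapping around z→a.
On vital: v+4=z, i+4=m, t+4=x, a+4=e, l+4=p.

zmxep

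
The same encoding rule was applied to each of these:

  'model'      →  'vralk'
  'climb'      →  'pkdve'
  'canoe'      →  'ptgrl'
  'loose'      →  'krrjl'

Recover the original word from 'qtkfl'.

m(12)→v(21) and o(14)→r(17) fit y≡11x+19 (mod 26); the inverse of 11 mod 26 is 19. Each letter's alphabet position (a=0..z=25) is mapped through 11·x+19 mod 26 — an affine cipher.
Reversing it on qtkfl: q(16)→19·(16−19)≡21=v; t(19)→19·(19−19)≡0=a; k(10)→19·(10−19)≡11=l; f(5)→19·(5−19)≡20=u; l(11)→19·(11−19)≡4=e (all mod 26).

value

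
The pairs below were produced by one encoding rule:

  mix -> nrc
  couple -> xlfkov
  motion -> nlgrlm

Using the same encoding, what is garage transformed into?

Each pair mirrors across the alphabet (m↔n, i↔r, x↔c): positions sum to 25. This is the alphabet-reversal cipher (Atbash): a becomes z, b becomes y, etc.
For garage: g↔t, a↔z, r↔i, a↔z, g↔t, e↔v.

tziztv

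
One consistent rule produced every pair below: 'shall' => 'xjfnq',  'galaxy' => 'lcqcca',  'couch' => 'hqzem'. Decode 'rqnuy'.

moist

Shifts by position in shall: pos 0: s→x (+5), pos 1: h→j (+2), pos 2: a→f (+5), pos 3: l→n (+2) — repeating every 2. The shifts repeat in a cycle of length 2: positions 0,1,… shift by +5, +2, then the pattern repeats.
Decoding rqnuy: r−5=m, q−2=o, n−5=i, u−2=s, y−5=t.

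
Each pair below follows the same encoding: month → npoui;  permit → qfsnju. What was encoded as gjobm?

Compare letters: m→n is +1, o→p is +1, n→o is +1 — a constant shift. It's a constant shift of +1 (ROT1).
Undoing it on gjobm: g−1=f, j−1=i, o−1=n, b−1=a, m−1=l.

final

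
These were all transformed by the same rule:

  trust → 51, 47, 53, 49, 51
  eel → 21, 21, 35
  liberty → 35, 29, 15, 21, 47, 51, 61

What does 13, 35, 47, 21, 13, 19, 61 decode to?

t(#20)→51 and r(#18)→47: differences scale by 2, so n = 2·pos + 11. With a=1..z=26, the number is 2·pos + 11.
Decoding 13, 35, 47, 21, 13, 19, 61: 13→(13−11)÷2=1=a, 35→(35−11)÷2=12=l, 47→(47−11)÷2=18=r, 21→(21−11)÷2=5=e, 13→(13−11)÷2=1=a, 19→(19−11)÷2=4=d, 61→(61−11)÷2=25=y.

already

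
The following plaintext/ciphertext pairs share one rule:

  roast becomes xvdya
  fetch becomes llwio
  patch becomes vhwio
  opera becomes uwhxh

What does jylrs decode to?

drill

Shifts by position in roast: pos 0: r→x (+6), pos 1: o→v (+7), pos 2: a→d (+3), pos 3: s→y (+6), pos 4: t→a (+7) — repeating every 3. The shifts repeat in a cycle of length 3: positions 0,1,… shift by +6, +7, +3, then the pattern repeats.
Undoing it on jylrs: j−6=d, y−7=r, l−3=i, r−6=l, s−7=l.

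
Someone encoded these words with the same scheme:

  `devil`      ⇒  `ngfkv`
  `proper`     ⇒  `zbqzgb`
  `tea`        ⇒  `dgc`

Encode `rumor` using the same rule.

Two shifts are in play — +2 for a/e/i/o/u, +10 for every other letter.
For rumor: r(cons)+10=b, u(vowel)+2=w, m(cons)+10=w, o(vowel)+2=q, r(cons)+10=b.

bwwqb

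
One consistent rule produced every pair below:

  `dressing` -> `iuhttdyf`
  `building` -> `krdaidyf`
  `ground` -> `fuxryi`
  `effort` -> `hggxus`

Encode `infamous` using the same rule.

d(3)→i(8) and r(17)→u(20) fit y≡25x+11 (mod 26); the inverse of 25 mod 26 is 25. This is an affine cipher: with a=0,…,z=25, each position x becomes (25x+11) mod 26.
For infamous: i(8)→25·8+11≡3=d; n(13)→25·13+11≡24=y; f(5)→25·5+11≡6=g; a(0)→25·0+11≡11=l; m(12)→25·12+11≡25=z; o(14)→25·14+11≡23=x; u(20)→25·20+11≡17=r; s(18)→25·18+11≡19=t (all mod 26).

dyglzxrt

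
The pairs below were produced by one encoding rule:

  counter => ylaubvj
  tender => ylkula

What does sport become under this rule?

The output letters match the input read backwards, each shifted +7: counter reversed is retnuoc. The word is reversed, then every letter is shifted forward by 7.
For sport: reverse → trops; then shift: t+7=a, r+7=y, o+7=v, p+7=w, s+7=z.

ayvwz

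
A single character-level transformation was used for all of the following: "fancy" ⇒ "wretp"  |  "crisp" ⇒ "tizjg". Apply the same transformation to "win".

nze

Compare letters: f→w is +17, a→r is +17, n→e is +17 — a constant shift. It's a constant shift of +17 (ROT17).
Applying it to win: w+17=n, i+17=z, n+17=e.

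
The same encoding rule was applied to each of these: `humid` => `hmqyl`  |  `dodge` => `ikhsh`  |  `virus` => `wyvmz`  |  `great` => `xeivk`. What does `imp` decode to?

The output letters match the input read backwards, each shifted +4: humid reversed is dimuh. Read the word backwards and shift each letter +4.
Reversing it on imp: shift back: i−4=e, m−4=i, p−4=l → eil; then reverse → lie.

lie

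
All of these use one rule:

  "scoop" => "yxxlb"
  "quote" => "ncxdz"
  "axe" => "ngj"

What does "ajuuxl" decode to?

collar

The output letters match the input read backwards, each shifted +9: scoop reversed is poocs. Read the word backwards and shift each letter +9.
Reversing it on ajuuxl: shift back: a−9=r, j−9=a, u−9=l, u−9=l, x−9=o, l−9=c → ralloc; then reverse → collar.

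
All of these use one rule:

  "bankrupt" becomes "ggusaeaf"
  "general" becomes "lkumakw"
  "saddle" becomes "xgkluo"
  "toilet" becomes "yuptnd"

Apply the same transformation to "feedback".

In bankrupt: b→g is +5, a→g is +6, n→u is +7, k→s is +8 — the shift increases by 1 each position. Letter i (0-indexed) is shifted by i+5, so successive shifts are 5, 6, 7, ….
On feedback: f+5=k, e+6=k, e+7=l, d+8=l, b+9=k, a+10=k, c+11=n, k+12=w.

kkllkknw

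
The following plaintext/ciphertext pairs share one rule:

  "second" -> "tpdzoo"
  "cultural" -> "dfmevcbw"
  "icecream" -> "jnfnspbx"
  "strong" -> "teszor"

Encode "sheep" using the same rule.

Shifts by position in second: pos 0: s→t (+1), pos 1: e→p (+11), pos 2: c→d (+1), pos 3: o→z (+11) — repeating every 2. It's a Vigenère-style cipher with numeric key [1,11]: position i shifts by key[i mod 2].
On sheep: s+1=t, h+11=s, e+1=f, e+11=p, p+1=q.

tsfpq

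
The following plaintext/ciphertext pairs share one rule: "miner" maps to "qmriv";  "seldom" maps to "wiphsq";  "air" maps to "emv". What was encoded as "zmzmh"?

Compare letters: m→q is +4, i→m is +4, n→r is +4 — a constant shift. Each letter is shifted forward by 4 in the alphabet (a Caesar shift of +4).
Reversing it on zmzmh: z−4=v, m−4=i, z−4=v, m−4=i, h−4=d.

vivid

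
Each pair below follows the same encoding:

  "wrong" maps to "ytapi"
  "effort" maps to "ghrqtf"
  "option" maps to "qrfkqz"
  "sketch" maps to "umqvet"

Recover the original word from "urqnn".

spell

Shifts by position in wrong: pos 0: w→y (+2), pos 1: r→t (+2), pos 2: o→a (+12), pos 3: n→p (+2), pos 4: g→i (+2) — repeating every 3. It's a Vigenère-style cipher with numeric key [2,2,12]: position i shifts by key[i mod 3].
Undoing it on urqnn: u−2=s, r−2=p, q−12=e, n−2=l, n−2=l.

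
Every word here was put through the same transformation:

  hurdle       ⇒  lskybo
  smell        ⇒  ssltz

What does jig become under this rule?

npq

The word is reversed, then every letter is shifted forward by 7.
On jig: reverse → gij; then shift: g+7=n, i+7=p, j+7=q.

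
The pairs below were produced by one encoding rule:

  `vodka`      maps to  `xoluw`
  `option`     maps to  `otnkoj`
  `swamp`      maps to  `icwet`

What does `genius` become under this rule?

aqjksi

v(21)→x(23) and o(14)→o(14) fit y≡5x+22 (mod 26); the inverse of 5 mod 26 is 21. Each letter's alphabet position (a=0..z=25) is mapped through 5·x+22 mod 26 — an affine cipher.
On genius: g(6)→5·6+22≡0=a; e(4)→5·4+22≡16=q; n(13)→5·13+22≡9=j; i(8)→5·8+22≡10=k; u(20)→5·20+22≡18=s; s(18)→5·18+22≡8=i (all mod 26).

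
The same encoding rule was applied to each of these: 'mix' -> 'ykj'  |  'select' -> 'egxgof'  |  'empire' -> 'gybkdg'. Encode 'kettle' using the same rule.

The shift depends on letter class: consonant m→y is +12, but vowel i→k is +2. Vowels shift forward by 2 and consonants shift forward by 12.
On kettle: k(cons)+12=w, e(vowel)+2=g, t(cons)+12=f, t(cons)+12=f, l(cons)+12=x, e(vowel)+2=g.

wgffxg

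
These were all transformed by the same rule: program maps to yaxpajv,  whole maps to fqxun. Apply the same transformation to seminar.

bnvrwja

It's a constant shift of +9 (ROT9).
For seminar: s+9=b, e+9=n, m+9=v, i+9=r, n+9=w, a+9=j, r+9=a.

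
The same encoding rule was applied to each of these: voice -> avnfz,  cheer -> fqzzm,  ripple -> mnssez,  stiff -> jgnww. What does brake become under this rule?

v(21)→a(0) and o(14)→v(21) fit y≡23x+11 (mod 26); the inverse of 23 mod 26 is 17. This is an affine cipher: with a=0,…,z=25, each position x becomes (23x+11) mod 26.
Applying it to brake: b(1)→23·1+11≡8=i; r(17)→23·17+11≡12=m; a(0)→23·0+11≡11=l; k(10)→23·10+11≡7=h; e(4)→23·4+11≡25=z (all mod 26).

imlhz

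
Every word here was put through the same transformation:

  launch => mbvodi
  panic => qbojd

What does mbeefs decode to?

Compare letters: l→m is +1, a→b is +1, u→v is +1 — a constant shift. This is a Caesar cipher with shift 1.
Reversing it on mbeefs: m−1=l, b−1=a, e−1=d, e−1=d, f−1=e, s−1=r.

ladder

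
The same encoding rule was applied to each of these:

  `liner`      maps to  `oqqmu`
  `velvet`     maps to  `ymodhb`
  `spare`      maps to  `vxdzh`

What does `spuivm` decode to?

It's a Vigenère-style cipher with numeric key [3,8]: position i shifts by key[i mod 2].
Undoing it on spuivm: s−3=p, p−8=h, u−3=r, i−8=a, v−3=s, m−8=e.

phrase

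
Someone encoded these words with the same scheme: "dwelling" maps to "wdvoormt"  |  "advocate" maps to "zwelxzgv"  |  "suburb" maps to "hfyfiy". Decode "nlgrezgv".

Each pair mirrors across the alphabet (d↔w, w↔d, e↔v): positions sum to 25. Each letter is replaced by its mirror in the alphabet: a↔z, b↔y, c↔x, and so on (the Atbash cipher).
Decoding nlgrezgv: n↔m, l↔o, g↔t, r↔i, e↔v, z↔a, g↔t, v↔e.

motivate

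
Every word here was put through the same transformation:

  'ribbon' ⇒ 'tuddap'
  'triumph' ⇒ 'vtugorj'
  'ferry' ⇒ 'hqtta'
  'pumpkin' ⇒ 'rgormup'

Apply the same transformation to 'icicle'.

The shift depends on letter class: consonant r→t is +2, but vowel i→u is +12. Two shifts are in play — +12 for a/e/i/o/u, +2 for every other letter.
Applying it to icicle: i(vowel)+12=u, c(cons)+2=e, i(vowel)+12=u, c(cons)+2=e, l(cons)+2=n, e(vowel)+12=q.

ueuenq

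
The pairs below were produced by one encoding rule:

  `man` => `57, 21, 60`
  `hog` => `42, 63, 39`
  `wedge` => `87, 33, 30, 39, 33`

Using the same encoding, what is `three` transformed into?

m(#13)→57 and a(#1)→21: differences scale by 3, so n = 3·pos + 18. With a=1..z=26, the number is 3·pos + 18.
Applying it to three: t=20→78, h=8→42, r=18→72, e=5→33, e=5→33.

78, 42, 72, 33, 33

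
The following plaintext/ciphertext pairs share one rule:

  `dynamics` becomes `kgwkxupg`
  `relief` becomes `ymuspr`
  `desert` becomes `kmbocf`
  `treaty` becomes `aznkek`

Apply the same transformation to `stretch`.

In dynamics: d→k is +7, y→g is +8, n→w is +9, a→k is +10 — the shift increases by 1 each position. Each letter shifts forward by (position + 7), i.e. 7, 8, 9, … — the shift grows by one for each successive letter.
Applying it to stretch: s+7=z, t+8=b, r+9=a, e+10=o, t+11=e, c+12=o, h+13=u.

zbaoeou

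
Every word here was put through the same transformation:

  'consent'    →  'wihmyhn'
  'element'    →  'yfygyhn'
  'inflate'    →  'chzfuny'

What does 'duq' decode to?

jaw

Compare letters: c→w is +20, o→i is +20, n→h is +20 — a constant shift. Each letter is shifted forward by 20 in the alphabet (a Caesar shift of +20).
Reversing it on duq: d−20=j, u−20=a, q−20=w.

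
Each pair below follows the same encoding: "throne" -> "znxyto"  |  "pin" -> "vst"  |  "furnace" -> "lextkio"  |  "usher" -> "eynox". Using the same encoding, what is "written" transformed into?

The rule splits by letter class: vowels +10, consonants +6.
Applying it to written: w(cons)+6=c, r(cons)+6=x, i(vowel)+10=s, t(cons)+6=z, t(cons)+6=z, e(vowel)+10=o, n(cons)+6=t.

cxszzot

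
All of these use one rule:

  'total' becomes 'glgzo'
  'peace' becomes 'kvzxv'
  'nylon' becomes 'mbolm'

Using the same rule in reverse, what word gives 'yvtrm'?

t(19)→g(6) and o(14)→l(11) fit y≡25x+25 (mod 26); the inverse of 25 mod 26 is 25. Each letter's alphabet position (a=0..z=25) is mapped through 25·x+25 mod 26 — an affine cipher.
Reversing it on yvtrm: y(24)→25·(24−25)≡1=b; v(21)→25·(21−25)≡4=e; t(19)→25·(19−25)≡6=g; r(17)→25·(17−25)≡8=i; m(12)→25·(12−25)≡13=n (all mod 26).

begin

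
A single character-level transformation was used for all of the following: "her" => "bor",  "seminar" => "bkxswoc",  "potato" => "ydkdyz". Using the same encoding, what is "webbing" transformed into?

The output letters match the input read backwards, each shifted +10: her reversed is reh. The word is reversed, then every letter is shifted forward by 10.
Applying it to webbing: reverse → gnibbew; then shift: g+10=q, n+10=x, i+10=s, b+10=l, b+10=l, e+10=o, w+10=g.

qxsllog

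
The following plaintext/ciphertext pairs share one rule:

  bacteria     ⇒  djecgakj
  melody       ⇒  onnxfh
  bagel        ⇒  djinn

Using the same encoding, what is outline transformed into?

Shifts by position in bacteria: pos 0: b→d (+2), pos 1: a→j (+9), pos 2: c→e (+2), pos 3: t→c (+9) — repeating every 2. The shifts repeat in a cycle of length 2: positions 0,1,… shift by +2, +9, then the pattern repeats.
On outline: o+2=q, u+9=d, t+2=v, l+9=u, i+2=k, n+9=w, e+2=g.

qdvukwg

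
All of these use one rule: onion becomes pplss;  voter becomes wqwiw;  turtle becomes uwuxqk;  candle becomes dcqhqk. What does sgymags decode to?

revival

In onion: o→p is +1, n→p is +2, i→l is +3, o→s is +4 — the shift increases by 1 each position. Each letter shifts forward by (position + 1), i.e. 1, 2, 3, … — the shift grows by one for each successive letter.
Decoding sgymags: s−1=r, g−2=e, y−3=v, m−4=i, a−5=v, g−6=a, s−7=l.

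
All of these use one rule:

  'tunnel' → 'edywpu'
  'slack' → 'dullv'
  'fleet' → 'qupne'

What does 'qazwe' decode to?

front

Shifts by position in tunnel: pos 0: t→e (+11), pos 1: u→d (+9), pos 2: n→y (+11), pos 3: n→w (+9) — repeating every 2. The shifts repeat in a cycle of length 2: positions 0,1,… shift by +11, +9, then the pattern repeats.
Reversing it on qazwe: q−11=f, a−9=r, z−11=o, w−9=n, e−11=t.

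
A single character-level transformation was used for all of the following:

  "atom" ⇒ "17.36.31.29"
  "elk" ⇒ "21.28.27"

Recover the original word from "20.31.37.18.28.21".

a is letter #1 and maps to 17: an offset of 16. Each letter is replaced by its alphabet position (a=1..z=26) + 16.
Undoing it on 20.31.37.18.28.21: 20→(20−16)÷1=4=d, 31→(31−16)÷1=15=o, 37→(37−16)÷1=21=u, 18→(18−16)÷1=2=b, 28→(28−16)÷1=12=l, 21→(21−16)÷1=5=e.

double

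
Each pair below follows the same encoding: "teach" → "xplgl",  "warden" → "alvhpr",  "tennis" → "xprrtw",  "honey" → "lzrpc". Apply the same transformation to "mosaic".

The shift depends on letter class: consonant t→x is +4, but vowel e→p is +11. The rule splits by letter class: vowels +11, consonants +4.
On mosaic: m(cons)+4=q, o(vowel)+11=z, s(cons)+4=w, a(vowel)+11=l, i(vowel)+11=t, c(cons)+4=g.

qzwltg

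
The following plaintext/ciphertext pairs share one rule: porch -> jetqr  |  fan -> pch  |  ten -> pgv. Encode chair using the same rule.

The word is reversed, then every letter is shifted forward by 2.
On chair: reverse → riahc; then shift: r+2=t, i+2=k, a+2=c, h+2=j, c+2=e.

tkcje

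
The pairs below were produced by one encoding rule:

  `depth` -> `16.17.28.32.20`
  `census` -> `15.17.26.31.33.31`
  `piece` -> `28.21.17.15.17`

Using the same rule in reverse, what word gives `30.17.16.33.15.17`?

d is letter #4 and maps to 16: an offset of 12. Letters become their 1-based position plus 12 (so a→13, b→14, …).
Decoding 30.17.16.33.15.17: 30→(30−12)÷1=18=r, 17→(17−12)÷1=5=e, 16→(16−12)÷1=4=d, 33→(33−12)÷1=21=u, 15→(15−12)÷1=3=c, 17→(17−12)÷1=5=e.

reduce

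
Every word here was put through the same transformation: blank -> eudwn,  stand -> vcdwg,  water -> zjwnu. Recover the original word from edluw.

built

Shifts by position in blank: pos 0: b→e (+3), pos 1: l→u (+9), pos 2: a→d (+3), pos 3: n→w (+9) — repeating every 2. It's a Vigenère-style cipher with numeric key [3,9]: position i shifts by key[i mod 2].
Decoding edluw: e−3=b, d−9=u, l−3=i, u−9=l, w−3=t.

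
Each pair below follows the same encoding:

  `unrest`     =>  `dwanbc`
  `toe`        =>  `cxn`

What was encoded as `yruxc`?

Compare letters: u→d is +9, n→w is +9, r→a is +9 — a constant shift. It's a constant shift of +9 (ROT9).
Undoing it on yruxc: y−9=p, r−9=i, u−9=l, x−9=o, c−9=t.

pilot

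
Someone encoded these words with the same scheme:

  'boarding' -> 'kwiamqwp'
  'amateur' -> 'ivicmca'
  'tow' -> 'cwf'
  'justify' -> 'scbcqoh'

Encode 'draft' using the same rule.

maioc

Vowels shift forward by 8 and consonants shift forward by 9.
For draft: d(cons)+9=m, r(cons)+9=a, a(vowel)+8=i, f(cons)+9=o, t(cons)+9=c.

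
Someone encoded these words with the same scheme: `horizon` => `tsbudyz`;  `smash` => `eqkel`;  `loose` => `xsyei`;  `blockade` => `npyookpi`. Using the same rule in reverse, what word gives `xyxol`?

lunch

Shifts by position in horizon: pos 0: h→t (+12), pos 1: o→s (+4), pos 2: r→b (+10), pos 3: i→u (+12), pos 4: z→d (+4), pos 5: o→y (+10) — repeating every 3. A repeating key of period 3 is used — shifts +12, +4, +10 over and over.
Decoding xyxol: x−12=l, y−4=u, x−10=n, o−12=c, l−4=h.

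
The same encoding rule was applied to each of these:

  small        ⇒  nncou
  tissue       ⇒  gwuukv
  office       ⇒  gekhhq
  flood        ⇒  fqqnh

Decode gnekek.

icicle

Read the word backwards and shift each letter +2.
Decoding gnekek: shift back: g−2=e, n−2=l, e−2=c, k−2=i, e−2=c, k−2=i → elcici; then reverse → icicle.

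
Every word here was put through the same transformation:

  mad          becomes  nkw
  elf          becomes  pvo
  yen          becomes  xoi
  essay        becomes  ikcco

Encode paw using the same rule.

gkz

The word is reversed, then every letter is shifted forward by 10.
For paw: reverse → wap; then shift: w+10=g, a+10=k, p+10=z.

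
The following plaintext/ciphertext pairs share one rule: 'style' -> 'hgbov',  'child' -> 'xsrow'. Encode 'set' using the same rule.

Each pair mirrors across the alphabet (s↔h, t↔g, y↔b): positions sum to 25. This is the alphabet-reversal cipher (Atbash): a becomes z, b becomes y, etc.
Applying it to set: s↔h, e↔v, t↔g.

hvg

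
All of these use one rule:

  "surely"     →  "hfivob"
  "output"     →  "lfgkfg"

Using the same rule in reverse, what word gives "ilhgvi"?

roster

Each pair mirrors across the alphabet (s↔h, u↔f, r↔i): positions sum to 25. Each letter is replaced by its mirror in the alphabet: a↔z, b↔y, c↔x, and so on (the Atbash cipher).
Decoding ilhgvi: i↔r, l↔o, h↔s, g↔t, v↔e, i↔r.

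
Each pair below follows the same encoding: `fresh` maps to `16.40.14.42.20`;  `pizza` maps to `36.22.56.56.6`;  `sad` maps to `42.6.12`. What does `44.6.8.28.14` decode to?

f(#6)→16 and r(#18)→40: differences scale by 2, so n = 2·pos + 4. The formula is n = 2×(alphabet index, a=1) + 4.
Undoing it on 44.6.8.28.14: 44→(44−4)÷2=20=t, 6→(6−4)÷2=1=a, 8→(8−4)÷2=2=b, 28→(28−4)÷2=12=l, 14→(14−4)÷2=5=e.

table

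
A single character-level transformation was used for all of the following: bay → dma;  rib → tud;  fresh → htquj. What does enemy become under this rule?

The shift depends on letter class: consonant b→d is +2, but vowel a→m is +12. Two shifts are in play — +12 for a/e/i/o/u, +2 for every other letter.
Applying it to enemy: e(vowel)+12=q, n(cons)+2=p, e(vowel)+12=q, m(cons)+2=o, y(cons)+2=a.

qpqoa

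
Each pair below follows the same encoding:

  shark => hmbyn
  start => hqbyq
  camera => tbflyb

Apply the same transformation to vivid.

Each letter's alphabet position (a=0..z=25) is mapped through 9·x+1 mod 26 — an affine cipher.
Applying it to vivid: v(21)→9·21+1≡8=i; i(8)→9·8+1≡21=v; v(21)→9·21+1≡8=i; i(8)→9·8+1≡21=v; d(3)→9·3+1≡2=c (all mod 26).

ivivc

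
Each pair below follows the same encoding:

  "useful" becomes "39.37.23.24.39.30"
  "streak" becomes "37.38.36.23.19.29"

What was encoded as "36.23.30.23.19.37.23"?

release

u is letter #21 and maps to 39: an offset of 18. Each letter is replaced by its alphabet position (a=1..z=26) + 18.
Undoing it on 36.23.30.23.19.37.23: 36→(36−18)÷1=18=r, 23→(23−18)÷1=5=e, 30→(30−18)÷1=12=l, 23→(23−18)÷1=5=e, 19→(19−18)÷1=1=a, 37→(37−18)÷1=19=s, 23→(23−18)÷1=5=e.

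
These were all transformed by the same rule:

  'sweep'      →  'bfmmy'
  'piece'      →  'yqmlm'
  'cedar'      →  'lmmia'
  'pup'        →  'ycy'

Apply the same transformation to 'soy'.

bwh

Two shifts are in play — +8 for a/e/i/o/u, +9 for every other letter.
Applying it to soy: s(cons)+9=b, o(vowel)+8=w, y(cons)+9=h.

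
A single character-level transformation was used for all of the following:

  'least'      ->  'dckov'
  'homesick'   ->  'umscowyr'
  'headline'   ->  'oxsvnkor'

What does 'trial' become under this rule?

vksbd

Two steps: reverse the string, then apply a Caesar shift of +10.
On trial: reverse → lairt; then shift: l+10=v, a+10=k, i+10=s, r+10=b, t+10=d.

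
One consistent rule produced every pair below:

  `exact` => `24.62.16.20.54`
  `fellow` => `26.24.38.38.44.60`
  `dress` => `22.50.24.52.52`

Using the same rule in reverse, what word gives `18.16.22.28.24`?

With a=1..z=26, the number is 2·pos + 14.
Decoding 18.16.22.28.24: 18→(18−14)÷2=2=b, 16→(16−14)÷2=1=a, 22→(22−14)÷2=4=d, 28→(28−14)÷2=7=g, 24→(24−14)÷2=5=e.

badge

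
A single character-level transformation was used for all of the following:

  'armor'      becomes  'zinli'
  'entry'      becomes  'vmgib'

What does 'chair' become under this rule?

Each pair mirrors across the alphabet (a↔z, r↔i, m↔n): positions sum to 25. Each letter is replaced by its mirror in the alphabet: a↔z, b↔y, c↔x, and so on (the Atbash cipher).
Applying it to chair: c↔x, h↔s, a↔z, i↔r, r↔i.

xszri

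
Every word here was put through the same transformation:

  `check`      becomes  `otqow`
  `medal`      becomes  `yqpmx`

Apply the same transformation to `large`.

Every letter moves 12 places later in the alphabet, wrapping around z→a.
Applying it to large: l+12=x, a+12=m, r+12=d, g+12=s, e+12=q.

xmdsq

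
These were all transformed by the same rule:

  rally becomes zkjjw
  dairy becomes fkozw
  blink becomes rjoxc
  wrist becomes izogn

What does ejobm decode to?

r(17)→z(25) and a(0)→k(10) fit y≡7x+10 (mod 26); the inverse of 7 mod 26 is 15. This is an affine cipher: with a=0,…,z=25, each position x becomes (7x+10) mod 26.
Decoding ejobm: e(4)→15·(4−10)≡14=o; j(9)→15·(9−10)≡11=l; o(14)→15·(14−10)≡8=i; b(1)→15·(1−10)≡21=v; m(12)→15·(12−10)≡4=e (all mod 26).

olive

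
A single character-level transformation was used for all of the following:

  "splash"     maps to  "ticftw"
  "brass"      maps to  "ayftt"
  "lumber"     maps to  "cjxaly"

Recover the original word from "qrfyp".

diary

This is an affine cipher: with a=0,…,z=25, each position x becomes (21x+5) mod 26.
Decoding qrfyp: q(16)→5·(16−5)≡3=d; r(17)→5·(17−5)≡8=i; f(5)→5·(5−5)≡0=a; y(24)→5·(24−5)≡17=r; p(15)→5·(15−5)≡24=y (all mod 26).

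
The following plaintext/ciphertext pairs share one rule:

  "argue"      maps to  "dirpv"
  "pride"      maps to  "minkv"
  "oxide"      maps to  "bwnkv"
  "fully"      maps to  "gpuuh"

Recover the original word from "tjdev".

skate

a(0)→d(3) and r(17)→i(8) fit y≡11x+3 (mod 26); the inverse of 11 mod 26 is 19. Treating letters as 0–25, the rule is x ↦ 11x + 3 (mod 26).
Undoing it on tjdev: t(19)→19·(19−3)≡18=s; j(9)→19·(9−3)≡10=k; d(3)→19·(3−3)≡0=a; e(4)→19·(4−3)≡19=t; v(21)→19·(21−3)≡4=e (all mod 26).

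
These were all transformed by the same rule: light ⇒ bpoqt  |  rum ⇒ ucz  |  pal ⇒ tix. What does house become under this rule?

macwp

The output letters match the input read backwards, each shifted +8: light reversed is thgil. Two steps: reverse the string, then apply a Caesar shift of +8.
For house: reverse → esuoh; then shift: e+8=m, s+8=a, u+8=c, o+8=w, h+8=p.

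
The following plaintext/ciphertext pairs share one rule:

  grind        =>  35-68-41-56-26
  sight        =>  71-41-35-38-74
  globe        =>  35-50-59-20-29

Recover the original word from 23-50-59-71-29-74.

The formula is n = 3×(alphabet index, a=1) + 14.
Decoding 23-50-59-71-29-74: 23→(23−14)÷3=3=c, 50→(50−14)÷3=12=l, 59→(59−14)÷3=15=o, 71→(71−14)÷3=19=s, 29→(29−14)÷3=5=e, 74→(74−14)÷3=20=t.

closet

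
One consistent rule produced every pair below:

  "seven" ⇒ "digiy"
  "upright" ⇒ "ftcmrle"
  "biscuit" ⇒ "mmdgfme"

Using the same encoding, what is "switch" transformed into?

A repeating key of period 2 is used — shifts +11, +4 over and over.
On switch: s+11=d, w+4=a, i+11=t, t+4=x, c+11=n, h+4=l.

datxnl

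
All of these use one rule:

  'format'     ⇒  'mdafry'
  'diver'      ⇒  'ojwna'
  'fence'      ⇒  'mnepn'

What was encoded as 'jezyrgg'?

install

f(5)→m(12) and o(14)→d(3) fit y≡25x+17 (mod 26); the inverse of 25 mod 26 is 25. Treating letters as 0–25, the rule is x ↦ 25x + 17 (mod 26).
Reversing it on jezyrgg: j(9)→25·(9−17)≡8=i; e(4)→25·(4−17)≡13=n; z(25)→25·(25−17)≡18=s; y(24)→25·(24−17)≡19=t; r(17)→25·(17−17)≡0=a; g(6)→25·(6−17)≡11=l; g(6)→25·(6−17)≡11=l (all mod 26).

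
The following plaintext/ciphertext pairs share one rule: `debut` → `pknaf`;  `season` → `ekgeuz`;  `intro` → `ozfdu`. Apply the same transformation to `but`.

naf

The shift depends on letter class: consonant d→p is +12, but vowel e→k is +6. Vowels shift forward by 6 and consonants shift forward by 12.
For but: b(cons)+12=n, u(vowel)+6=a, t(cons)+12=f.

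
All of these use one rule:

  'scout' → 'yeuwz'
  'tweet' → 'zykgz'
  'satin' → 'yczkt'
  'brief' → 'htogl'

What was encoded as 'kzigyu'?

excess

Shifts by position in scout: pos 0: s→y (+6), pos 1: c→e (+2), pos 2: o→u (+6), pos 3: u→w (+2) — repeating every 2. The shifts repeat in a cycle of length 2: positions 0,1,… shift by +6, +2, then the pattern repeats.
Decoding kzigyu: k−6=e, z−2=x, i−6=c, g−2=e, y−6=s, u−2=s.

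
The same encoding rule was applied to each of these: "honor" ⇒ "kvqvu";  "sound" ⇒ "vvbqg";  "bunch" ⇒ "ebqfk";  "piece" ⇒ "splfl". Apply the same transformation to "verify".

Two shifts are in play — +7 for a/e/i/o/u, +3 for every other letter.
For verify: v(cons)+3=y, e(vowel)+7=l, r(cons)+3=u, i(vowel)+7=p, f(cons)+3=i, y(cons)+3=b.

ylupib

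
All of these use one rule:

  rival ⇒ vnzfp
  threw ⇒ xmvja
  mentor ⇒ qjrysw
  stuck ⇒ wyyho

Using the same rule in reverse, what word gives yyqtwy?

utmost

Shifts by position in rival: pos 0: r→v (+4), pos 1: i→n (+5), pos 2: v→z (+4), pos 3: a→f (+5) — repeating every 2. The shifts repeat in a cycle of length 2: positions 0,1,… shift by +4, +5, then the pattern repeats.
Reversing it on yyqtwy: y−4=u, y−5=t, q−4=m, t−5=o, w−4=s, y−5=t.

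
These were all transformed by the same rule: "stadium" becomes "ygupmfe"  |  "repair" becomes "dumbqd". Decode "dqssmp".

dagger

Read the word backwards and shift each letter +12.
Reversing it on dqssmp: shift back: d−12=r, q−12=e, s−12=g, s−12=g, m−12=a, p−12=d → reggad; then reverse → dagger.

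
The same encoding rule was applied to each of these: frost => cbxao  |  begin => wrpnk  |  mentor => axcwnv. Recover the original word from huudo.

The output letters match the input read backwards, each shifted +9: frost reversed is tsorf. The word is reversed, then every letter is shifted forward by 9.
Decoding huudo: shift back: h−9=y, u−9=l, u−9=l, d−9=u, o−9=f → ylluf; then reverse → fully.

fully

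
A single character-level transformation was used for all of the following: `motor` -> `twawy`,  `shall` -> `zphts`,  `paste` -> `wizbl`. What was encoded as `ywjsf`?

rocky

Shifts by position in motor: pos 0: m→t (+7), pos 1: o→w (+8), pos 2: t→a (+7), pos 3: o→w (+8) — repeating every 2. A repeating key of period 2 is used — shifts +7, +8 over and over.
Decoding ywjsf: y−7=r, w−8=o, j−7=c, s−8=k, f−7=y.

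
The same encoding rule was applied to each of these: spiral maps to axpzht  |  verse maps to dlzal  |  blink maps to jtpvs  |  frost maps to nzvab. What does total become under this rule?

The shift depends on letter class: consonant s→a is +8, but vowel i→p is +7. Vowels shift forward by 7 and consonants shift forward by 8.
On total: t(cons)+8=b, o(vowel)+7=v, t(cons)+8=b, a(vowel)+7=h, l(cons)+8=t.

bvbht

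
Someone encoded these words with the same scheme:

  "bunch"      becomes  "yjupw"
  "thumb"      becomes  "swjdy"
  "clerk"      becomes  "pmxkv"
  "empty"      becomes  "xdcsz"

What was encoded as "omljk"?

This is an affine cipher: with a=0,…,z=25, each position x becomes (17x+7) mod 26.
Decoding omljk: o(14)→23·(14−7)≡5=f; m(12)→23·(12−7)≡11=l; l(11)→23·(11−7)≡14=o; j(9)→23·(9−7)≡20=u; k(10)→23·(10−7)≡17=r (all mod 26).

flour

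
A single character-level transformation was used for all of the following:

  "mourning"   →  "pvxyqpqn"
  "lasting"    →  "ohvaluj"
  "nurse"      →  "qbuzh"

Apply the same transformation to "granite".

Shifts by position in mourning: pos 0: m→p (+3), pos 1: o→v (+7), pos 2: u→x (+3), pos 3: r→y (+7) — repeating every 2. The shifts repeat in a cycle of length 2: positions 0,1,… shift by +3, +7, then the pattern repeats.
Applying it to granite: g+3=j, r+7=y, a+3=d, n+7=u, i+3=l, t+7=a, e+3=h.

jydulah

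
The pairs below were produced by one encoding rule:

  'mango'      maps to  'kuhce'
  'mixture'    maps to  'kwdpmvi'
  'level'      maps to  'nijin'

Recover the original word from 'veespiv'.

m(12)→k(10) and a(0)→u(20) fit y≡23x+20 (mod 26); the inverse of 23 mod 26 is 17. This is an affine cipher: with a=0,…,z=25, each position x becomes (23x+20) mod 26.
Decoding veespiv: v(21)→17·(21−20)≡17=r; e(4)→17·(4−20)≡14=o; e(4)→17·(4−20)≡14=o; s(18)→17·(18−20)≡18=s; p(15)→17·(15−20)≡19=t; i(8)→17·(8−20)≡4=e; v(21)→17·(21−20)≡17=r (all mod 26).

rooster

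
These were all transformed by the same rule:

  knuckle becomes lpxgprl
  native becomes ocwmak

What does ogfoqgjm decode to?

necklace

The shift increases by 1 at each position, starting from +1: 1, 2, 3, ….
Decoding ogfoqgjm: o−1=n, g−2=e, f−3=c, o−4=k, q−5=l, g−6=a, j−7=c, m−8=e.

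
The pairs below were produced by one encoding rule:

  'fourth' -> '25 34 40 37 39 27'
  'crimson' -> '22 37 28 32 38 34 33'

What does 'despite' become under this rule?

f is letter #6 and maps to 25: an offset of 19. The number is (letter's place in the alphabet, a=1) + 19.
On despite: d=4→23, e=5→24, s=19→38, p=16→35, i=9→28, t=20→39, e=5→24.

23 24 38 35 28 39 24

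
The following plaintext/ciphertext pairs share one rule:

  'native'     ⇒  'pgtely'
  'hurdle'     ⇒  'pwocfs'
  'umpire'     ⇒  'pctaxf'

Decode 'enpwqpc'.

The output letters match the input read backwards, each shifted +11: native reversed is evitan. Two steps: reverse the string, then apply a Caesar shift of +11.
Decoding enpwqpc: shift back: e−11=t, n−11=c, p−11=e, w−11=l, q−11=f, p−11=e, c−11=r → tcelfer; then reverse → reflect.

reflect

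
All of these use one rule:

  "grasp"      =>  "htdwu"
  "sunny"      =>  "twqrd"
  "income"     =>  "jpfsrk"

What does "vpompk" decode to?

unlike

In grasp: g→h is +1, r→t is +2, a→d is +3, s→w is +4 — the shift increases by 1 each position. Each letter shifts forward by (position + 1), i.e. 1, 2, 3, … — the shift grows by one for each successive letter.
Undoing it on vpompk: v−1=u, p−2=n, o−3=l, m−4=i, p−5=k, k−6=e.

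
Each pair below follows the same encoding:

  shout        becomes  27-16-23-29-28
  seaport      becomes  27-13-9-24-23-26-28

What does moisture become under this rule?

Each letter is replaced by its alphabet position (a=1..z=26) + 8.
For moisture: m=13→21, o=15→23, i=9→17, s=19→27, t=20→28, u=21→29, r=18→26, e=5→13.

21-23-17-27-28-29-26-13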